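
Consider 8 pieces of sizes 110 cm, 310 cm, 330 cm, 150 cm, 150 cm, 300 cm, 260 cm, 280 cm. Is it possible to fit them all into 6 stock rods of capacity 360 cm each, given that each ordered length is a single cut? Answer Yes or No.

Total = 1890 cm; ⌈1890/360⌉ = 6.
The bound of 6 does not rule out 6, but exhaustive search shows no assignment into 6 stock rods of capacity 360 cm exists — the minimum is 7.

No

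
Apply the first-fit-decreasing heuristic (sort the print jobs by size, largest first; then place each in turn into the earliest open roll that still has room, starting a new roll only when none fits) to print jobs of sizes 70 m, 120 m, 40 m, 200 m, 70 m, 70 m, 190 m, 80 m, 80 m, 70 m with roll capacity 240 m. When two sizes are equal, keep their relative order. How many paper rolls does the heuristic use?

Sorted descending: 200, 190, 120, 80, 80, 70, 70, 70, 70, 40.
  200 → roll 1 (new)  [load 200/240]
  190 → roll 2 (new)  [load 190/240]
  120 → roll 3 (new)  [load 120/240]
  80 → roll 3  [load 200/240]
  80 → roll 4 (new)  [load 80/240]
  70 → roll 4  [load 150/240]
  70 → roll 4  [load 220/240]
  70 → roll 5 (new)  [load 70/240]
  70 → roll 5  [load 140/240]
  40 → roll 1  [load 240/240]
5 paper rolls opened.

5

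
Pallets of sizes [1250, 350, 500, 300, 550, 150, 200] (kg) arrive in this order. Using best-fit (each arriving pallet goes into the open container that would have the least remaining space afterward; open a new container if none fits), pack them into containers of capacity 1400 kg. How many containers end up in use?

3

  1250 → container 1 (new)  [load 1250/1400]
  350 → container 2 (new)  [load 350/1400]
  500 → container 2  [load 850/1400]
  300 → container 2  [load 1150/1400]
  550 → container 3 (new)  [load 550/1400]
  150 → container 1  [load 1400/1400]
  200 → container 2  [load 1350/1400]
3 containers opened.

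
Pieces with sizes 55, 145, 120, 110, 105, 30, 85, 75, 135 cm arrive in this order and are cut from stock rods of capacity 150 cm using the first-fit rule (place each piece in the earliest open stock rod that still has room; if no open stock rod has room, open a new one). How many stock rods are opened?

  55 → stock rod 1 (new)  [load 55/150]
  145 → stock rod 2 (new)  [load 145/150]
  120 → stock rod 3 (new)  [load 120/150]
  110 → stock rod 4 (new)  [load 110/150]
  105 → stock rod 5 (new)  [load 105/150]
  30 → stock rod 1  [load 85/150]
  85 → stock rod 6 (new)  [load 85/150]
  75 → stock rod 7 (new)  [load 75/150]
  135 → stock rod 8 (new)  [load 135/150]
8 stock rods opened.

8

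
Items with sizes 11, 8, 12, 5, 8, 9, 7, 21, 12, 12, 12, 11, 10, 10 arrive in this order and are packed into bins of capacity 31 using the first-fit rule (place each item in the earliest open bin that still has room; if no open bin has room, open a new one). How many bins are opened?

6

  11 → bin 1 (new)  [load 11/31]
  8 → bin 1  [load 19/31]
  12 → bin 1  [load 31/31]
  5 → bin 2 (new)  [load 5/31]
  8 → bin 2  [load 13/31]
  9 → bin 2  [load 22/31]
  7 → bin 2  [load 29/31]
  21 → bin 3 (new)  [load 21/31]
  12 → bin 4 (new)  [load 12/31]
  12 → bin 4  [load 24/31]
  12 → bin 5 (new)  [load 12/31]
  11 → bin 5  [load 23/31]
  10 → bin 3  [load 31/31]
  10 → bin 6 (new)  [load 10/31]
6 bins opened.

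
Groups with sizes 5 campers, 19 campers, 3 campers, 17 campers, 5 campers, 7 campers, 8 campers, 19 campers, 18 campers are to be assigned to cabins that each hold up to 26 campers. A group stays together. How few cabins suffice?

Total = 19 + 19 + 18 + 17 + 8 + 7 + 5 + 5 + 3 = 101 campers.
Lower bound: ⌈101/26⌉ = 4 cabins.
A packing using 4 cabins:
  cabin 1: 19 + 7 = 26
  cabin 2: 19 + 5 = 24
  cabin 3: 18 + 8 = 26
  cabin 4: 17 + 5 + 3 = 25
This matches the lower bound, so 4 is optimal.

4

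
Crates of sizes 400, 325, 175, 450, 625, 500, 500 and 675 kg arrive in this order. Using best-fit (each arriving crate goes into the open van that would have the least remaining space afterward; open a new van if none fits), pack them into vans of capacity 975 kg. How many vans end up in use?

  400 → van 1 (new)  [load 400/975]
  325 → van 1  [load 725/975]
  175 → van 1  [load 900/975]
  450 → van 2 (new)  [load 450/975]
  625 → van 3 (new)  [load 625/975]
  500 → van 2  [load 950/975]
  500 → van 4 (new)  [load 500/975]
  675 → van 5 (new)  [load 675/975]
5 vans opened.

5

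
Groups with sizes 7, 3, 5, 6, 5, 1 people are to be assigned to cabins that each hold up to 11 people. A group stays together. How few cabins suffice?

3

Total = 7 + 6 + 5 + 5 + 3 + 1 = 27 people.
Lower bound: ⌈27/11⌉ = 3 cabins.
A packing using 3 cabins:
  cabin 1: 7 + 3 + 1 = 11
  cabin 2: 6 + 5 = 11
  cabin 3: 5 = 5
This matches the lower bound, so 3 is optimal.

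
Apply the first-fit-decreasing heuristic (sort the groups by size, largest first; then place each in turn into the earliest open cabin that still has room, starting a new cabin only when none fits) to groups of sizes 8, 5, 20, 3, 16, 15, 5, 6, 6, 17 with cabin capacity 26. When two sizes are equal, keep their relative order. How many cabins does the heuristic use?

4

Sorted descending: 20, 17, 16, 15, 8, 6, 6, 5, 5, 3.
  20 → cabin 1 (new)  [load 20/26]
  17 → cabin 2 (new)  [load 17/26]
  16 → cabin 3 (new)  [load 16/26]
  15 → cabin 4 (new)  [load 15/26]
  8 → cabin 2  [load 25/26]
  6 → cabin 1  [load 26/26]
  6 → cabin 3  [load 22/26]
  5 → cabin 4  [load 20/26]
  5 → cabin 4  [load 25/26]
  3 → cabin 3  [load 25/26]
4 cabins opened.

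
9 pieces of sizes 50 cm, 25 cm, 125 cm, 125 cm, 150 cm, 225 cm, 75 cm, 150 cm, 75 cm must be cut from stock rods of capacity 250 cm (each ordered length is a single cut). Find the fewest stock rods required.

Total = 225 + 150 + 150 + 125 + 125 + 75 + 75 + 50 + 25 = 1000 cm.
Lower bound: ⌈1000/250⌉ = 4 stock rods.
A packing using 5 stock rods:
  stock rod 1: 225 + 25 = 250
  stock rod 2: 150 + 75 = 225
  stock rod 3: 150 + 75 = 225
  stock rod 4: 125 + 125 = 250
  stock rod 5: 50 = 50
No arrangement into 4 stock rods stays within capacity, so 5 is optimal.

5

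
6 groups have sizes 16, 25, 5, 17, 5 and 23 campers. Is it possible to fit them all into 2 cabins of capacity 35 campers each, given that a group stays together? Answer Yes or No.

No

Total = 91 campers; ⌈91/35⌉ = 3.
At least 3 cabins are required, but only 2 are allowed.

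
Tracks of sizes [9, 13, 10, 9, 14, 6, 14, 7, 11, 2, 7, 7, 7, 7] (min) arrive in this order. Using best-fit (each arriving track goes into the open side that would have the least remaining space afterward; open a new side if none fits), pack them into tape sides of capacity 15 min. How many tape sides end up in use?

10

  9 → side 1 (new)  [load 9/15]
  13 → side 2 (new)  [load 13/15]
  10 → side 3 (new)  [load 10/15]
  9 → side 4 (new)  [load 9/15]
  14 → side 5 (new)  [load 14/15]
  6 → side 1  [load 15/15]
  14 → side 6 (new)  [load 14/15]
  7 → side 7 (new)  [load 7/15]
  11 → side 8 (new)  [load 11/15]
  2 → side 2  [load 15/15]
  7 → side 7  [load 14/15]
  7 → side 9 (new)  [load 7/15]
  7 → side 9  [load 14/15]
  7 → side 10 (new)  [load 7/15]
10 tape sides opened.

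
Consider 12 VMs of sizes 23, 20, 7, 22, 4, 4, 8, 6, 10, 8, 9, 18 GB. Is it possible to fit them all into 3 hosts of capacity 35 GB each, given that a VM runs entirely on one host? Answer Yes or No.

Total = 139 GB; ⌈139/35⌉ = 4.
At least 4 hosts are required, but only 3 are allowed.

No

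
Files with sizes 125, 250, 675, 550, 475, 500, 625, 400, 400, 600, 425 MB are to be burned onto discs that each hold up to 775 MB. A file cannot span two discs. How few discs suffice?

Total = 675 + 625 + 600 + 550 + 500 + 475 + 425 + 400 + 400 + 250 + 125 = 5025 MB.
Lower bound: ⌈5025/775⌉ = 7 discs.
Also, 9 files each exceed 775/2 MB, and no two of those can share a disc, so at least 9 discs are needed.
A packing using 9 discs:
  disc 1: 675 = 675
  disc 2: 625 + 125 = 750
  disc 3: 600 = 600
  disc 4: 550 = 550
  disc 5: 500 + 250 = 750
  disc 6: 475 = 475
  disc 7: 425 = 425
  disc 8: 400 = 400
  disc 9: 400 = 400
This matches the lower bound, so 9 is optimal.

9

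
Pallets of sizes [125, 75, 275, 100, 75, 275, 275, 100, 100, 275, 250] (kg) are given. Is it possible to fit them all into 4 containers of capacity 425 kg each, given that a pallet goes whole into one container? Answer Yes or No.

Total = 1925 kg; ⌈1925/425⌉ = 5.
At least 5 containers are required, but only 4 are allowed.

No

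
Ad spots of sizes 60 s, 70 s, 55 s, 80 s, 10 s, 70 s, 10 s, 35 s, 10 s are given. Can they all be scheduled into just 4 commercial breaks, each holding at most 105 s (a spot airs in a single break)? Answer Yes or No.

Total = 400 s; ⌈400/105⌉ = 4.
5 ad spots each exceed half the capacity and cannot share a break, forcing at least 5 commercial breaks.
At least 5 commercial breaks are required, but only 4 are allowed.

No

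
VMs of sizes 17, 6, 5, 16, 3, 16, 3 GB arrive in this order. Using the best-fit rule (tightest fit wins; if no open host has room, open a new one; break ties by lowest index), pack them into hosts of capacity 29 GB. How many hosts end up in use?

  17 → host 1 (new)  [load 17/29]
  6 → host 1  [load 23/29]
  5 → host 1  [load 28/29]
  16 → host 2 (new)  [load 16/29]
  3 → host 2  [load 19/29]
  16 → host 3 (new)  [load 16/29]
  3 → host 2  [load 22/29]
3 hosts opened.

3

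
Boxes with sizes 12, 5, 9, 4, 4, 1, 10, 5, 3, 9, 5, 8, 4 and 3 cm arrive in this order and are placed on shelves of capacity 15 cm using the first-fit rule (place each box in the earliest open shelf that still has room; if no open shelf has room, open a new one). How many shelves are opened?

  12 → shelf 1 (new)  [load 12/15]
  5 → shelf 2 (new)  [load 5/15]
  9 → shelf 2  [load 14/15]
  4 → shelf 3 (new)  [load 4/15]
  4 → shelf 3  [load 8/15]
  1 → shelf 1  [load 13/15]
  10 → shelf 4 (new)  [load 10/15]
  5 → shelf 3  [load 13/15]
  3 → shelf 4  [load 13/15]
  9 → shelf 5 (new)  [load 9/15]
  5 → shelf 5  [load 14/15]
  8 → shelf 6 (new)  [load 8/15]
  4 → shelf 6  [load 12/15]
  3 → shelf 6  [load 15/15]
6 shelves opened.

6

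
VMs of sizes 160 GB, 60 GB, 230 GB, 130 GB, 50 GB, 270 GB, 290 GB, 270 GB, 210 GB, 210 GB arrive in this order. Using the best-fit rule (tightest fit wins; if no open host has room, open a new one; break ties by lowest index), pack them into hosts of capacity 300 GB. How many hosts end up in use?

8

  160 → host 1 (new)  [load 160/300]
  60 → host 1  [load 220/300]
  230 → host 2 (new)  [load 230/300]
  130 → host 3 (new)  [load 130/300]
  50 → host 2  [load 280/300]
  270 → host 4 (new)  [load 270/300]
  290 → host 5 (new)  [load 290/300]
  270 → host 6 (new)  [load 270/300]
  210 → host 7 (new)  [load 210/300]
  210 → host 8 (new)  [load 210/300]
8 hosts opened.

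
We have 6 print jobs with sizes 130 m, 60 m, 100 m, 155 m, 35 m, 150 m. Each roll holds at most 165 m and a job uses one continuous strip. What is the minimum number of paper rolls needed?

4

Total = 155 + 150 + 130 + 100 + 60 + 35 = 630 m.
Lower bound: ⌈630/165⌉ = 4 paper rolls.
A packing using 4 paper rolls:
  roll 1: 155 = 155
  roll 2: 150 = 150
  roll 3: 130 + 35 = 165
  roll 4: 100 + 60 = 160
This matches the lower bound, so 4 is optimal.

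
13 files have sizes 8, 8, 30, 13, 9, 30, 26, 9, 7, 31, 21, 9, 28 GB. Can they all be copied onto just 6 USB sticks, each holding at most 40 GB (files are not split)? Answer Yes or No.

A valid assignment using 6 USB sticks:
  USB stick 1: 31 + 9 = 40
  USB stick 2: 30 + 9 = 39
  USB stick 3: 30 + 9 = 39
  USB stick 4: 28 + 8 = 36
  USB stick 5: 26 + 13 = 39
  USB stick 6: 21 + 8 + 7 = 36
Every load is within 40 GB, so 6 USB sticks suffice.

Yes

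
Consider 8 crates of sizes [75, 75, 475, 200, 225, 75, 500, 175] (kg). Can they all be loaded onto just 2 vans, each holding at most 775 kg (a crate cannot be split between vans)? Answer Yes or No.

Total = 1800 kg; ⌈1800/775⌉ = 3.
At least 3 vans are required, but only 2 are allowed.

No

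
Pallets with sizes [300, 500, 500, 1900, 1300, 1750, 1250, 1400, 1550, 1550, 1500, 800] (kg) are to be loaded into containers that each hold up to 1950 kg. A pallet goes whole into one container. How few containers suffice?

9

Total = 1900 + 1750 + 1550 + 1550 + 1500 + 1400 + 1300 + 1250 + 800 + 500 + 500 + 300 = 14300 kg.
Lower bound: ⌈14300/1950⌉ = 8 containers.
A packing using 9 containers:
  container 1: 1900 = 1900
  container 2: 1750 = 1750
  container 3: 1550 + 300 = 1850
  container 4: 1550 = 1550
  container 5: 1500 = 1500
  container 6: 1400 + 500 = 1900
  container 7: 1300 + 500 = 1800
  container 8: 1250 = 1250
  container 9: 800 = 800
No arrangement into 8 containers stays within capacity, so 9 is optimal.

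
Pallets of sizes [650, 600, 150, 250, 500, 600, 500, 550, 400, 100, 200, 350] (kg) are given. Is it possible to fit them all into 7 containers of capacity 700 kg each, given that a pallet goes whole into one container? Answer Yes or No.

Total = 4850 kg; ⌈4850/700⌉ = 7.
The bound of 7 does not rule out 7, but exhaustive search shows no assignment into 7 containers of capacity 700 kg exists — the minimum is 8.

No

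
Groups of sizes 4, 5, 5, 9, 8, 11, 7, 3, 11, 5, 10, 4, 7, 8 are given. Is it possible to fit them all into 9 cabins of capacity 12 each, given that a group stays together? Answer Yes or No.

Yes

A valid assignment using 9 cabins:
  cabin 1: 11 = 11
  cabin 2: 11 = 11
  cabin 3: 10 = 10
  cabin 4: 9 + 3 = 12
  cabin 5: 8 + 4 = 12
  cabin 6: 8 + 4 = 12
  cabin 7: 7 + 5 = 12
  cabin 8: 7 + 5 = 12
  cabin 9: 5 = 5
Every load is within 12, so 9 cabins suffice.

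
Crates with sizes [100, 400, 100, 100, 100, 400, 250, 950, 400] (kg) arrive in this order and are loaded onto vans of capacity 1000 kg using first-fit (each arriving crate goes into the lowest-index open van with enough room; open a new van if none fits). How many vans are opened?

  100 → van 1 (new)  [load 100/1000]
  400 → van 1  [load 500/1000]
  100 → van 1  [load 600/1000]
  100 → van 1  [load 700/1000]
  100 → van 1  [load 800/1000]
  400 → van 2 (new)  [load 400/1000]
  250 → van 2  [load 650/1000]
  950 → van 3 (new)  [load 950/1000]
  400 → van 4 (new)  [load 400/1000]
4 vans opened.

4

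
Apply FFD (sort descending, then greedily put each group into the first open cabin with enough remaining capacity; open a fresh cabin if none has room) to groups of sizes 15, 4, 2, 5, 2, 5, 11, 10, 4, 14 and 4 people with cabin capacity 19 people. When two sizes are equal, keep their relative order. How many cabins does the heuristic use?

Sorted descending: 15, 14, 11, 10, 5, 5, 4, 4, 4, 2, 2.
  15 → cabin 1 (new)  [load 15/19]
  14 → cabin 2 (new)  [load 14/19]
  11 → cabin 3 (new)  [load 11/19]
  10 → cabin 4 (new)  [load 10/19]
  5 → cabin 2  [load 19/19]
  5 → cabin 3  [load 16/19]
  4 → cabin 1  [load 19/19]
  4 → cabin 4  [load 14/19]
  4 → cabin 4  [load 18/19]
  2 → cabin 3  [load 18/19]
  2 → cabin 5 (new)  [load 2/19]
5 cabins opened.

5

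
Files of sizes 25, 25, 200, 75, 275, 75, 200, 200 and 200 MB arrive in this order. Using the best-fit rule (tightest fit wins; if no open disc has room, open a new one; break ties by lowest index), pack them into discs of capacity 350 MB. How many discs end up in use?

5

  25 → disc 1 (new)  [load 25/350]
  25 → disc 1  [load 50/350]
  200 → disc 1  [load 250/350]
  75 → disc 1  [load 325/350]
  275 → disc 2 (new)  [load 275/350]
  75 → disc 2  [load 350/350]
  200 → disc 3 (new)  [load 200/350]
  200 → disc 4 (new)  [load 200/350]
  200 → disc 5 (new)  [load 200/350]
5 discs opened.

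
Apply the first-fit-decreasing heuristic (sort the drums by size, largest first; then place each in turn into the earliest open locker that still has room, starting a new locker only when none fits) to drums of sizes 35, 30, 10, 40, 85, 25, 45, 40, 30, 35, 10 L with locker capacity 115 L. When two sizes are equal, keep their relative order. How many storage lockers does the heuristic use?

Sorted descending: 85, 45, 40, 40, 35, 35, 30, 30, 25, 10, 10.
  85 → locker 1 (new)  [load 85/115]
  45 → locker 2 (new)  [load 45/115]
  40 → locker 2  [load 85/115]
  40 → locker 3 (new)  [load 40/115]
  35 → locker 3  [load 75/115]
  35 → locker 3  [load 110/115]
  30 → locker 1  [load 115/115]
  30 → locker 2  [load 115/115]
  25 → locker 4 (new)  [load 25/115]
  10 → locker 4  [load 35/115]
  10 → locker 4  [load 45/115]
4 storage lockers opened.

4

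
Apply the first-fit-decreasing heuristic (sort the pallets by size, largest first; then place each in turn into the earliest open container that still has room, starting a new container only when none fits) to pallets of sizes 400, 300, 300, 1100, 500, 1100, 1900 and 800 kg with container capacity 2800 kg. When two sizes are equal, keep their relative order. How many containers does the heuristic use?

3

Sorted descending: 1900, 1100, 1100, 800, 500, 400, 300, 300.
  1900 → container 1 (new)  [load 1900/2800]
  1100 → container 2 (new)  [load 1100/2800]
  1100 → container 2  [load 2200/2800]
  800 → container 1  [load 2700/2800]
  500 → container 2  [load 2700/2800]
  400 → container 3 (new)  [load 400/2800]
  300 → container 3  [load 700/2800]
  300 → container 3  [load 1000/2800]
3 containers opened.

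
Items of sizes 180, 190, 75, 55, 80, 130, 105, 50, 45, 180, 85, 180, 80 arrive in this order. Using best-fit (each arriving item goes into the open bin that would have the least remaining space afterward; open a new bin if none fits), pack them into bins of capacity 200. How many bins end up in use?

  180 → bin 1 (new)  [load 180/200]
  190 → bin 2 (new)  [load 190/200]
  75 → bin 3 (new)  [load 75/200]
  55 → bin 3  [load 130/200]
  80 → bin 4 (new)  [load 80/200]
  130 → bin 5 (new)  [load 130/200]
  105 → bin 4  [load 185/200]
  50 → bin 3  [load 180/200]
  45 → bin 5  [load 175/200]
  180 → bin 6 (new)  [load 180/200]
  85 → bin 7 (new)  [load 85/200]
  180 → bin 8 (new)  [load 180/200]
  80 → bin 7  [load 165/200]
8 bins opened.

8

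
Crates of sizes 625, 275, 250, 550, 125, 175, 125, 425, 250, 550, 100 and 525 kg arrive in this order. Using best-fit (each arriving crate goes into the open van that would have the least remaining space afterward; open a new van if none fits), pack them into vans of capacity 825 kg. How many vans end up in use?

  625 → van 1 (new)  [load 625/825]
  275 → van 2 (new)  [load 275/825]
  250 → van 2  [load 525/825]
  550 → van 3 (new)  [load 550/825]
  125 → van 1  [load 750/825]
  175 → van 3  [load 725/825]
  125 → van 2  [load 650/825]
  425 → van 4 (new)  [load 425/825]
  250 → van 4  [load 675/825]
  550 → van 5 (new)  [load 550/825]
  100 → van 3  [load 825/825]
  525 → van 6 (new)  [load 525/825]
6 vans opened.

6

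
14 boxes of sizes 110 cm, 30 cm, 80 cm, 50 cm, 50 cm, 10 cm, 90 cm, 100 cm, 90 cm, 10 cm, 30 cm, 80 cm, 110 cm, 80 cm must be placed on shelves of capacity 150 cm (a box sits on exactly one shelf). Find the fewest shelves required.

Total = 110 + 110 + 100 + 90 + 90 + 80 + 80 + 80 + 50 + 50 + 30 + 30 + 10 + 10 = 920 cm.
Lower bound: ⌈920/150⌉ = 7 shelves.
Also, 8 boxes each exceed 75 cm, and no two of those can share a shelf, so at least 8 shelves are needed.
A packing using 8 shelves:
  shelf 1: 110 + 30 + 10 = 150
  shelf 2: 110 + 30 + 10 = 150
  shelf 3: 100 + 50 = 150
  shelf 4: 90 + 50 = 140
  shelf 5: 90 = 90
  shelf 6: 80 = 80
  shelf 7: 80 = 80
  shelf 8: 80 = 80
This matches the lower bound, so 8 is optimal.

8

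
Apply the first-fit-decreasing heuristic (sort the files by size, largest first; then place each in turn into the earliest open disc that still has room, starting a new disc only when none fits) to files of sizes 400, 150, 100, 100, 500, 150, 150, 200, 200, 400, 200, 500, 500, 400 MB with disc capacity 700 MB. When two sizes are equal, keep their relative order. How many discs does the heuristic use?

Sorted descending: 500, 500, 500, 400, 400, 400, 200, 200, 200, 150, 150, 150, 100, 100.
  500 → disc 1 (new)  [load 500/700]
  500 → disc 2 (new)  [load 500/700]
  500 → disc 3 (new)  [load 500/700]
  400 → disc 4 (new)  [load 400/700]
  400 → disc 5 (new)  [load 400/700]
  400 → disc 6 (new)  [load 400/700]
  200 → disc 1  [load 700/700]
  200 → disc 2  [load 700/700]
  200 → disc 3  [load 700/700]
  150 → disc 4  [load 550/700]
  150 → disc 4  [load 700/700]
  150 → disc 5  [load 550/700]
  100 → disc 5  [load 650/700]
  100 → disc 6  [load 500/700]
6 discs opened.

6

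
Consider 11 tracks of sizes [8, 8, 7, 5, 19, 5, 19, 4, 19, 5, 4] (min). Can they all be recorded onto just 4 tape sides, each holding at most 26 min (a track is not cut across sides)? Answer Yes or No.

No

Total = 103 min; ⌈103/26⌉ = 4.
The bound of 4 does not rule out 4, but exhaustive search shows no assignment into 4 tape sides of capacity 26 min exists — the minimum is 5.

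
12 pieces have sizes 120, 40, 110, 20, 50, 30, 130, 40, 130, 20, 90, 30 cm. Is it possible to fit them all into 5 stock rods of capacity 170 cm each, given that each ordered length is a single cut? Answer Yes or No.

A valid assignment using 5 stock rods:
  stock rod 1: 130 + 40 = 170
  stock rod 2: 130 + 40 = 170
  stock rod 3: 120 + 50 = 170
  stock rod 4: 110 + 30 + 30 = 170
  stock rod 5: 90 + 20 + 20 = 130
Every load is within 170 cm, so 5 stock rods suffice.

Yes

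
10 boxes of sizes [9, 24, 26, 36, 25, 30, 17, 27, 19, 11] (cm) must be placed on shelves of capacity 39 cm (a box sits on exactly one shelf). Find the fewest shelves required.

7

Total = 36 + 30 + 27 + 26 + 25 + 24 + 19 + 17 + 11 + 9 = 224 cm.
Lower bound: ⌈224/39⌉ = 6 shelves.
A packing using 7 shelves:
  shelf 1: 36 = 36
  shelf 2: 30 + 9 = 39
  shelf 3: 27 + 11 = 38
  shelf 4: 26 = 26
  shelf 5: 25 = 25
  shelf 6: 24 = 24
  shelf 7: 19 + 17 = 36
No arrangement into 6 shelves stays within capacity, so 7 is optimal.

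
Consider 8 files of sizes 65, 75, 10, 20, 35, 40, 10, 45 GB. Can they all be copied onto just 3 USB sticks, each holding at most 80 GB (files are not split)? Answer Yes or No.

Total = 300 GB; ⌈300/80⌉ = 4.
At least 4 USB sticks are required, but only 3 are allowed.

No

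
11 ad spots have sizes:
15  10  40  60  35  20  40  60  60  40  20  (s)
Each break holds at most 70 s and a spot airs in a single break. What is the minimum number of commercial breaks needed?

Total = 60 + 60 + 60 + 40 + 40 + 40 + 35 + 20 + 20 + 15 + 10 = 400 s.
Lower bound: ⌈400/70⌉ = 6 commercial breaks.
A packing using 7 commercial breaks:
  break 1: 60 + 10 = 70
  break 2: 60 = 60
  break 3: 60 = 60
  break 4: 40 + 20 = 60
  break 5: 40 + 20 = 60
  break 6: 40 + 15 = 55
  break 7: 35 = 35
No arrangement into 6 commercial breaks stays within capacity, so 7 is optimal.

7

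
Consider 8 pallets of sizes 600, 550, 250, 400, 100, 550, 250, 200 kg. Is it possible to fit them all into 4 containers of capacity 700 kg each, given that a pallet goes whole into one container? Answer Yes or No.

Total = 2900 kg; ⌈2900/700⌉ = 5.
At least 5 containers are required, but only 4 are allowed.

No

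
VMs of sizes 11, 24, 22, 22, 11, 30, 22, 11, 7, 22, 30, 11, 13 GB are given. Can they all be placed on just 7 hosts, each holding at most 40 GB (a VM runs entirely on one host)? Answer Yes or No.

Yes

A valid assignment using 7 hosts:
  host 1: 30 + 7 = 37
  host 2: 30 = 30
  host 3: 24 + 13 = 37
  host 4: 22 + 11 = 33
  host 5: 22 + 11 = 33
  host 6: 22 + 11 = 33
  host 7: 22 + 11 = 33
Every load is within 40 GB, so 7 hosts suffice.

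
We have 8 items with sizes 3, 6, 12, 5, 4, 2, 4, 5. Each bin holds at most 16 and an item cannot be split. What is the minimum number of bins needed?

Total = 12 + 6 + 5 + 5 + 4 + 4 + 3 + 2 = 41.
Lower bound: ⌈41/16⌉ = 3 bins.
A packing using 3 bins:
  bin 1: 12 + 4 = 16
  bin 2: 6 + 5 + 5 = 16
  bin 3: 4 + 3 + 2 = 9
This matches the lower bound, so 3 is optimal.

3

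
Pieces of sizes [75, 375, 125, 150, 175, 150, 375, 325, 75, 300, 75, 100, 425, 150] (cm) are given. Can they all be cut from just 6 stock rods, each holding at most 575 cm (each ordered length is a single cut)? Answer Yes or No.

A valid assignment using 6 stock rods:
  stock rod 1: 425 + 150 = 575
  stock rod 2: 375 + 175 = 550
  stock rod 3: 375 + 150 = 525
  stock rod 4: 325 + 150 + 100 = 575
  stock rod 5: 300 + 125 + 75 + 75 = 575
  stock rod 6: 75 = 75
Every load is within 575 cm, so 6 stock rods suffice.

Yes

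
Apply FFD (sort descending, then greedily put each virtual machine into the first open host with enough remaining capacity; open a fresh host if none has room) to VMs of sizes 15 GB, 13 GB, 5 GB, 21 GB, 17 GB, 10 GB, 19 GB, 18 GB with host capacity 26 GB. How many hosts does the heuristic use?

Sorted descending: 21, 19, 18, 17, 15, 13, 10, 5.
  21 → host 1 (new)  [load 21/26]
  19 → host 2 (new)  [load 19/26]
  18 → host 3 (new)  [load 18/26]
  17 → host 4 (new)  [load 17/26]
  15 → host 5 (new)  [load 15/26]
  13 → host 6 (new)  [load 13/26]
  10 → host 5  [load 25/26]
  5 → host 1  [load 26/26]
6 hosts opened.

6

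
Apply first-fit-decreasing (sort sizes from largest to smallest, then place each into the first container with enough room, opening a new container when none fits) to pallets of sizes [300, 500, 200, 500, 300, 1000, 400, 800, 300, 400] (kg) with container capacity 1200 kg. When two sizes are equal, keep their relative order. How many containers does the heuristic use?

5

Sorted descending: 1000, 800, 500, 500, 400, 400, 300, 300, 300, 200.
  1000 → container 1 (new)  [load 1000/1200]
  800 → container 2 (new)  [load 800/1200]
  500 → container 3 (new)  [load 500/1200]
  500 → container 3  [load 1000/1200]
  400 → container 2  [load 1200/1200]
  400 → container 4 (new)  [load 400/1200]
  300 → container 4  [load 700/1200]
  300 → container 4  [load 1000/1200]
  300 → container 5 (new)  [load 300/1200]
  200 → container 1  [load 1200/1200]
5 containers opened.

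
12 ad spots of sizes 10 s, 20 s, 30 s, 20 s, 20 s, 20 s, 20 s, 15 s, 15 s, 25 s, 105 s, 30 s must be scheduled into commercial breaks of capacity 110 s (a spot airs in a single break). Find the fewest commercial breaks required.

4

Total = 105 + 30 + 30 + 25 + 20 + 20 + 20 + 20 + 20 + 15 + 15 + 10 = 330 s.
Lower bound: ⌈330/110⌉ = 3 commercial breaks.
A packing using 4 commercial breaks:
  break 1: 105 = 105
  break 2: 30 + 30 + 25 + 20 = 105
  break 3: 20 + 20 + 20 + 20 + 15 + 15 = 110
  break 4: 10 = 10
No arrangement into 3 commercial breaks stays within capacity, so 4 is optimal.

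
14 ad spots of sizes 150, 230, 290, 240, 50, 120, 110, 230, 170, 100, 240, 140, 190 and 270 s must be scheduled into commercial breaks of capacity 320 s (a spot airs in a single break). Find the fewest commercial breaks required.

10

Total = 290 + 270 + 240 + 240 + 230 + 230 + 190 + 170 + 150 + 140 + 120 + 110 + 100 + 50 = 2530 s.
Lower bound: ⌈2530/320⌉ = 8 commercial breaks.
A packing using 10 commercial breaks:
  break 1: 290 = 290
  break 2: 270 + 50 = 320
  break 3: 240 = 240
  break 4: 240 = 240
  break 5: 230 = 230
  break 6: 230 = 230
  break 7: 190 + 120 = 310
  break 8: 170 + 150 = 320
  break 9: 140 + 110 = 250
  break 10: 100 = 100
No arrangement into 9 commercial breaks stays within capacity, so 10 is optimal.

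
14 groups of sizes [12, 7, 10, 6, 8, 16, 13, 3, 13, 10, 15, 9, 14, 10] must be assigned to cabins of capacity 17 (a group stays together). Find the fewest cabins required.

Total = 16 + 15 + 14 + 13 + 13 + 12 + 10 + 10 + 10 + 9 + 8 + 7 + 6 + 3 = 146.
Lower bound: ⌈146/17⌉ = 9 cabins.
Also, 10 groups each exceed 17/2, and no two of those can share a cabin, so at least 10 cabins are needed.
A packing using 10 cabins:
  cabin 1: 16 = 16
  cabin 2: 15 = 15
  cabin 3: 14 + 3 = 17
  cabin 4: 13 = 13
  cabin 5: 13 = 13
  cabin 6: 12 = 12
  cabin 7: 10 + 7 = 17
  cabin 8: 10 + 6 = 16
  cabin 9: 10 = 10
  cabin 10: 9 + 8 = 17
This matches the lower bound, so 10 is optimal.

10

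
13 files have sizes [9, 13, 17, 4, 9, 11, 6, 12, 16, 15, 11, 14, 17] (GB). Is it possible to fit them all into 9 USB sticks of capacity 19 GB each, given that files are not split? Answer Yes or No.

Total = 154 GB; ⌈154/19⌉ = 9.
The bound of 9 does not rule out 9, but exhaustive search shows no assignment into 9 USB sticks of capacity 19 GB exists — the minimum is 10.

No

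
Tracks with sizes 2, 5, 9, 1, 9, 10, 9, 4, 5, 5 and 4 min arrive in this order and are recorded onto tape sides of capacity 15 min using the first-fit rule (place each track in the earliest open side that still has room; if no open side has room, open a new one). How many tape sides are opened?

5

  2 → side 1 (new)  [load 2/15]
  5 → side 1  [load 7/15]
  9 → side 2 (new)  [load 9/15]
  1 → side 1  [load 8/15]
  9 → side 3 (new)  [load 9/15]
  10 → side 4 (new)  [load 10/15]
  9 → side 5 (new)  [load 9/15]
  4 → side 1  [load 12/15]
  5 → side 2  [load 14/15]
  5 → side 3  [load 14/15]
  4 → side 4  [load 14/15]
5 tape sides opened.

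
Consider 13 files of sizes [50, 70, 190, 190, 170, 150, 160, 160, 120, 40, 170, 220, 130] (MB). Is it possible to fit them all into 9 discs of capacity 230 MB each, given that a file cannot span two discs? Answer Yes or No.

No

Total = 1820 MB; ⌈1820/230⌉ = 8.
10 files each exceed half the capacity and cannot share a disc, forcing at least 10 discs.
At least 10 discs are required, but only 9 are allowed.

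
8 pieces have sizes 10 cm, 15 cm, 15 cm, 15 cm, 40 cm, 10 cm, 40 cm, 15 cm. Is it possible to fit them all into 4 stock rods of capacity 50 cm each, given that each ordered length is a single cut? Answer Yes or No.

A valid assignment using 4 stock rods:
  stock rod 1: 40 + 10 = 50
  stock rod 2: 40 + 10 = 50
  stock rod 3: 15 + 15 + 15 = 45
  stock rod 4: 15 = 15
Every load is within 50 cm, so 4 stock rods suffice.

Yes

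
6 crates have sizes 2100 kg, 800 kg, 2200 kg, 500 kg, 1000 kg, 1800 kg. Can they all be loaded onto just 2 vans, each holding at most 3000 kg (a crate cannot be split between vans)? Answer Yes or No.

No

Total = 8400 kg; ⌈8400/3000⌉ = 3.
At least 3 vans are required, but only 2 are allowed.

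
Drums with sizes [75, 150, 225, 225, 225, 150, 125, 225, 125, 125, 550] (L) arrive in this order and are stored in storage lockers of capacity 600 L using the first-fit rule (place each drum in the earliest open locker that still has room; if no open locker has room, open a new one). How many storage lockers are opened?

4

  75 → locker 1 (new)  [load 75/600]
  150 → locker 1  [load 225/600]
  225 → locker 1  [load 450/600]
  225 → locker 2 (new)  [load 225/600]
  225 → locker 2  [load 450/600]
  150 → locker 1  [load 600/600]
  125 → locker 2  [load 575/600]
  225 → locker 3 (new)  [load 225/600]
  125 → locker 3  [load 350/600]
  125 → locker 3  [load 475/600]
  550 → locker 4 (new)  [load 550/600]
4 storage lockers opened.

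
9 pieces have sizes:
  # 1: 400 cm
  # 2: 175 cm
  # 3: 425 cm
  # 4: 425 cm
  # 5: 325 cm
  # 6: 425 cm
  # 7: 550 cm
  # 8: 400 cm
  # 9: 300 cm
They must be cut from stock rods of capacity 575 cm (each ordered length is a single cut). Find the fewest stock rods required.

Total = 550 + 425 + 425 + 425 + 400 + 400 + 325 + 300 + 175 = 3425 cm.
Lower bound: ⌈3425/575⌉ = 6 stock rods.
Also, 8 pieces each exceed 575/2 cm, and no two of those can share a stock rod, so at least 8 stock rods are needed.
A packing using 8 stock rods:
  stock rod 1: 550 = 550
  stock rod 2: 425 = 425
  stock rod 3: 425 = 425
  stock rod 4: 425 = 425
  stock rod 5: 400 + 175 = 575
  stock rod 6: 400 = 400
  stock rod 7: 325 = 325
  stock rod 8: 300 = 300
This matches the lower bound, so 8 is optimal.

8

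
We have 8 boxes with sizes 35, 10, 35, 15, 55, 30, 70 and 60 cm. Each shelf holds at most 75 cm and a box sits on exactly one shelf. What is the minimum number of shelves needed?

5

Total = 70 + 60 + 55 + 35 + 35 + 30 + 15 + 10 = 310 cm.
Lower bound: ⌈310/75⌉ = 5 shelves.
A packing using 5 shelves:
  shelf 1: 70 = 70
  shelf 2: 60 + 15 = 75
  shelf 3: 55 + 10 = 65
  shelf 4: 35 + 35 = 70
  shelf 5: 30 = 30
This matches the lower bound, so 5 is optimal.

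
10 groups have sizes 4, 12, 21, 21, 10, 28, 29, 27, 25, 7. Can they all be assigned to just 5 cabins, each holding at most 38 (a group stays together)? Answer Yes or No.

Total = 184; ⌈184/38⌉ = 5.
6 groups each exceed half the capacity and cannot share a cabin, forcing at least 6 cabins.
At least 6 cabins are required, but only 5 are allowed.

No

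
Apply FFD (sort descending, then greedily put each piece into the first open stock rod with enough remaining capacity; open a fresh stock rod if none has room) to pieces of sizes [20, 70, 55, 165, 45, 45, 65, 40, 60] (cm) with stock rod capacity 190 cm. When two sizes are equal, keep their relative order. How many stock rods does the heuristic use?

Sorted descending: 165, 70, 65, 60, 55, 45, 45, 40, 20.
  165 → stock rod 1 (new)  [load 165/190]
  70 → stock rod 2 (new)  [load 70/190]
  65 → stock rod 2  [load 135/190]
  60 → stock rod 3 (new)  [load 60/190]
  55 → stock rod 2  [load 190/190]
  45 → stock rod 3  [load 105/190]
  45 → stock rod 3  [load 150/190]
  40 → stock rod 3  [load 190/190]
  20 → stock rod 1  [load 185/190]
3 stock rods opened.

3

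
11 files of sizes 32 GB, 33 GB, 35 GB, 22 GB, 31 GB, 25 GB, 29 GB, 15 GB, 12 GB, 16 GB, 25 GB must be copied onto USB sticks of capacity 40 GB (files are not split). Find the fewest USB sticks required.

Total = 35 + 33 + 32 + 31 + 29 + 25 + 25 + 22 + 16 + 15 + 12 = 275 GB.
Lower bound: ⌈275/40⌉ = 7 USB sticks.
Also, 8 files each exceed 20 GB, and no two of those can share a USB stick, so at least 8 USB sticks are needed.
A packing using 8 USB sticks:
  USB stick 1: 35 = 35
  USB stick 2: 33 = 33
  USB stick 3: 32 = 32
  USB stick 4: 31 = 31
  USB stick 5: 29 = 29
  USB stick 6: 25 + 15 = 40
  USB stick 7: 25 + 12 = 37
  USB stick 8: 22 + 16 = 38
This matches the lower bound, so 8 is optimal.

8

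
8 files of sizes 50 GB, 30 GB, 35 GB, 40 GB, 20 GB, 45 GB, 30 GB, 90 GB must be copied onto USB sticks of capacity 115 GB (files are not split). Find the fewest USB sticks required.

Total = 90 + 50 + 45 + 40 + 35 + 30 + 30 + 20 = 340 GB.
Lower bound: ⌈340/115⌉ = 3 USB sticks.
A packing using 3 USB sticks:
  USB stick 1: 90 + 20 = 110
  USB stick 2: 50 + 35 + 30 = 115
  USB stick 3: 45 + 40 + 30 = 115
This matches the lower bound, so 3 is optimal.

3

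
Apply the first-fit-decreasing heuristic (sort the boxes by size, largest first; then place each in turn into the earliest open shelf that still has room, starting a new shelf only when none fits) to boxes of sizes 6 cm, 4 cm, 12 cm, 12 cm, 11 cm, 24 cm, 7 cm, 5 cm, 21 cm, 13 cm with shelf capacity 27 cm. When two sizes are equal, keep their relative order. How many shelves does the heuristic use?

5

Sorted descending: 24, 21, 13, 12, 12, 11, 7, 6, 5, 4.
  24 → shelf 1 (new)  [load 24/27]
  21 → shelf 2 (new)  [load 21/27]
  13 → shelf 3 (new)  [load 13/27]
  12 → shelf 3  [load 25/27]
  12 → shelf 4 (new)  [load 12/27]
  11 → shelf 4  [load 23/27]
  7 → shelf 5 (new)  [load 7/27]
  6 → shelf 2  [load 27/27]
  5 → shelf 5  [load 12/27]
  4 → shelf 4  [load 27/27]
5 shelves opened.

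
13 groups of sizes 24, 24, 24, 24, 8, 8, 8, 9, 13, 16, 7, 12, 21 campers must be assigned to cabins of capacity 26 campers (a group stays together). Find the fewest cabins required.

9

Total = 24 + 24 + 24 + 24 + 21 + 16 + 13 + 12 + 9 + 8 + 8 + 8 + 7 = 198 campers.
Lower bound: ⌈198/26⌉ = 8 cabins.
A packing using 9 cabins:
  cabin 1: 24 = 24
  cabin 2: 24 = 24
  cabin 3: 24 = 24
  cabin 4: 24 = 24
  cabin 5: 21 = 21
  cabin 6: 16 + 9 = 25
  cabin 7: 13 + 12 = 25
  cabin 8: 8 + 8 + 8 = 24
  cabin 9: 7 = 7
No arrangement into 8 cabins stays within capacity, so 9 is optimal.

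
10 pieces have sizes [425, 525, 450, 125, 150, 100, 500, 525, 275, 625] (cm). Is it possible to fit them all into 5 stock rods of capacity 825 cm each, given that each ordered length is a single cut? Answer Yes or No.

No

Total = 3700 cm; ⌈3700/825⌉ = 5.
6 pieces each exceed half the capacity and cannot share a stock rod, forcing at least 6 stock rods.
At least 6 stock rods are required, but only 5 are allowed.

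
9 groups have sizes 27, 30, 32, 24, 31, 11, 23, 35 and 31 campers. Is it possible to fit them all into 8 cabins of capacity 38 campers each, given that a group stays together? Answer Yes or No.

A valid assignment using 8 cabins:
  cabin 1: 35 = 35
  cabin 2: 32 = 32
  cabin 3: 31 = 31
  cabin 4: 31 = 31
  cabin 5: 30 = 30
  cabin 6: 27 + 11 = 38
  cabin 7: 24 = 24
  cabin 8: 23 = 23
Every load is within 38 campers, so 8 cabins suffice.

Yes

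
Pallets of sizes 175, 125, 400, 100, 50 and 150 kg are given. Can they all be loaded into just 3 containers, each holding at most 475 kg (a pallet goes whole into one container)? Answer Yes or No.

A valid assignment using 3 containers:
  container 1: 400 + 50 = 450
  container 2: 175 + 150 + 125 = 450
  container 3: 100 = 100
Every load is within 475 kg, so 3 containers suffice.

Yes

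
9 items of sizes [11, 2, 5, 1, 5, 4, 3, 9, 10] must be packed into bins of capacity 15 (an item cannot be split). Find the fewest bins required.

Total = 11 + 10 + 9 + 5 + 5 + 4 + 3 + 2 + 1 = 50.
Lower bound: ⌈50/15⌉ = 4 bins.
A packing using 4 bins:
  bin 1: 11 + 4 = 15
  bin 2: 10 + 5 = 15
  bin 3: 9 + 5 + 1 = 15
  bin 4: 3 + 2 = 5
This matches the lower bound, so 4 is optimal.

4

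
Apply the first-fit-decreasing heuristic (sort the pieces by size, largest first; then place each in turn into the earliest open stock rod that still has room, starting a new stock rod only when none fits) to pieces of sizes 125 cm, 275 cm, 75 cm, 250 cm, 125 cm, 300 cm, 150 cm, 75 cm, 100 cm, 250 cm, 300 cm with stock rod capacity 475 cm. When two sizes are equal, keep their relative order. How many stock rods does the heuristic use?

Sorted descending: 300, 300, 275, 250, 250, 150, 125, 125, 100, 75, 75.
  300 → stock rod 1 (new)  [load 300/475]
  300 → stock rod 2 (new)  [load 300/475]
  275 → stock rod 3 (new)  [load 275/475]
  250 → stock rod 4 (new)  [load 250/475]
  250 → stock rod 5 (new)  [load 250/475]
  150 → stock rod 1  [load 450/475]
  125 → stock rod 2  [load 425/475]
  125 → stock rod 3  [load 400/475]
  100 → stock rod 4  [load 350/475]
  75 → stock rod 3  [load 475/475]
  75 → stock rod 4  [load 425/475]
5 stock rods opened.

5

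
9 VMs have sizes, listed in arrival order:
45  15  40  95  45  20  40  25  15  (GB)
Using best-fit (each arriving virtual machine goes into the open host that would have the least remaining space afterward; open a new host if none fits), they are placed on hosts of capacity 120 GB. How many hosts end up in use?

3

  45 → host 1 (new)  [load 45/120]
  15 → host 1  [load 60/120]
  40 → host 1  [load 100/120]
  95 → host 2 (new)  [load 95/120]
  45 → host 3 (new)  [load 45/120]
  20 → host 1  [load 120/120]
  40 → host 3  [load 85/120]
  25 → host 2  [load 120/120]
  15 → host 3  [load 100/120]
3 hosts opened.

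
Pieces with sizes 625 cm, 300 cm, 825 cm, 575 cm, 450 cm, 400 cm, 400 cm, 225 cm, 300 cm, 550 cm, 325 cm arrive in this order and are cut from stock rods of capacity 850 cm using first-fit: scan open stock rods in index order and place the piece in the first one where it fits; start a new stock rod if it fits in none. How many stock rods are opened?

7

  625 → stock rod 1 (new)  [load 625/850]
  300 → stock rod 2 (new)  [load 300/850]
  825 → stock rod 3 (new)  [load 825/850]
  575 → stock rod 4 (new)  [load 575/850]
  450 → stock rod 2  [load 750/850]
  400 → stock rod 5 (new)  [load 400/850]
  400 → stock rod 5  [load 800/850]
  225 → stock rod 1  [load 850/850]
  300 → stock rod 6 (new)  [load 300/850]
  550 → stock rod 6  [load 850/850]
  325 → stock rod 7 (new)  [load 325/850]
7 stock rods opened.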